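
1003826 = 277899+725927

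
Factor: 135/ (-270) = -1*2^ (-1) = -1/2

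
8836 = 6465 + 2371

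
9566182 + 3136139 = 12702321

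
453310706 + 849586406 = 1302897112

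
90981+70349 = 161330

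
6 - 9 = -3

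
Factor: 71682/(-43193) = -1 * 2^1 * 3^1 * 13^1 * 47^(-1) = -78/47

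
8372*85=711620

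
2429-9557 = -7128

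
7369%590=289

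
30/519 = 10/173 ≈ 0.0578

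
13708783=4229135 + 9479648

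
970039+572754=1542793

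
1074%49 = 45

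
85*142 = 12070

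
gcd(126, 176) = 2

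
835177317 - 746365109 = 88812208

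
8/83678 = 4/41839 ≈ 0.0000956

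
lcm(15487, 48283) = 820811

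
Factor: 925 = 5^2*37^1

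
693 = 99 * 7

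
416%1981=416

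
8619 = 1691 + 6928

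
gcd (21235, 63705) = 21235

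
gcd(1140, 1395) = 15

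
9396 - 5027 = 4369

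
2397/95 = 25 + 22/95 ≈ 25.23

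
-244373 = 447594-691967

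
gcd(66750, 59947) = 1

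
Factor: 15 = 3^1 * 5^1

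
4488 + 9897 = 14385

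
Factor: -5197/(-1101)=3^(-1) * 367^(-1) * 5197^1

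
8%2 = 0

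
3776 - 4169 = -393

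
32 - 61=-29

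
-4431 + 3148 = -1283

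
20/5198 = 10/2599 ≈ 0.00385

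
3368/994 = 1684/497 ≈ 3.39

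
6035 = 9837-3802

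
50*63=3150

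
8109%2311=1176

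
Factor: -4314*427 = -1*2^1*3^1*7^1*61^1*719^1 = -1842078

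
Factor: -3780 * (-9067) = 2^2 * 3^3 * 5^1 * 7^1 * 9067^1 = 34273260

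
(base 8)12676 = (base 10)5566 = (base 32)5du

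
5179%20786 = 5179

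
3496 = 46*76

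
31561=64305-32744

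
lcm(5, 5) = 5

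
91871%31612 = 28647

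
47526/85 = 559+11/85 ≈ 559.13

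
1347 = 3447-2100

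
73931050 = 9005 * 8210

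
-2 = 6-8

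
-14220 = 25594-39814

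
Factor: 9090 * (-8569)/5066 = -1 * 3^2 * 5^1 * 11^1 * 17^(-1) * 19^1 * 41^1 * 101^1 * 149^(-1) = -38946105/2533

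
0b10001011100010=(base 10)8930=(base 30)9rk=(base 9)13222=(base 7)35015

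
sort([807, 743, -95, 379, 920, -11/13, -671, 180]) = [-671, -95, -11/13, 180, 379, 743, 807, 920]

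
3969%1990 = 1979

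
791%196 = 7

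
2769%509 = 224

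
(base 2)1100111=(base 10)103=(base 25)43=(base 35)2x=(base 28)3j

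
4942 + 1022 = 5964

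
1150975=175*6577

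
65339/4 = 16334 + 3/4 = 16334.75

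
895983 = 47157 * 19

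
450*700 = 315000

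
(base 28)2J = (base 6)203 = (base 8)113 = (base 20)3F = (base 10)75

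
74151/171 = 8239/19≈433.63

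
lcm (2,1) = 2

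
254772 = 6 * 42462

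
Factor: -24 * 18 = -1 * 2^4 * 3^3 = -432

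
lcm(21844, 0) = 0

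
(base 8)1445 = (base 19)247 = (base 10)805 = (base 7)2230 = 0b1100100101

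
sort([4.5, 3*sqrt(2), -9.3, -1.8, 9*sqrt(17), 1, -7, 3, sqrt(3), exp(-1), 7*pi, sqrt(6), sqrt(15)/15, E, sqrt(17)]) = [-9.3, -7, -1.8, sqrt(15)/15, exp(-1), 1, sqrt(3), sqrt(6), E, 3, sqrt(17), 3*sqrt(2), 4.5, 7*pi, 9*sqrt(17)]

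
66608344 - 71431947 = -4823603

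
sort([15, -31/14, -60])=[-60, -31/14, 15]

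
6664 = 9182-2518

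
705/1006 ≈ 0.701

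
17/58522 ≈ 0.000290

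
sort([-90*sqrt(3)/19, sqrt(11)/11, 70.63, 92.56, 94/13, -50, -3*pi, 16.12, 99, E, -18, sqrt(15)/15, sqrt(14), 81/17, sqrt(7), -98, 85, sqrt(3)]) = [-98, -50, -18, -3*pi, -90*sqrt(3)/19, sqrt(15)/15, sqrt(11)/11, sqrt(3), sqrt(7), E, sqrt(14), 81/17, 94/13, 16.12, 70.63, 85, 92.56, 99]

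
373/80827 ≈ 0.00461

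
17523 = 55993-38470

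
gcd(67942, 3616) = 2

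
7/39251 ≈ 0.000178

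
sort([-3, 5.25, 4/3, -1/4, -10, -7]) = [-10, -7, -3, -1/4, 4/3, 5.25]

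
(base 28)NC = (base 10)656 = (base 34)JA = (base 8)1220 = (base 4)22100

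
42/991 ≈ 0.0424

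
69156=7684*9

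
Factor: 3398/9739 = 2^1*1699^1*9739^(-1)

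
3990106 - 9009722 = -5019616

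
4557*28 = 127596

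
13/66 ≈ 0.197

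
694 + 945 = 1639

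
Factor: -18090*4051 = -1*2^1*3^3*5^1*67^1*4051^1 = -73282590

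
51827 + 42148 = 93975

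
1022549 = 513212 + 509337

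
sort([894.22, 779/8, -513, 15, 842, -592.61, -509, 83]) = [-592.61, -513, -509, 15, 83, 779/8, 842, 894.22]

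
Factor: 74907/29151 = 7^1*29^1*79^(-1) = 203/79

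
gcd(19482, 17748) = 102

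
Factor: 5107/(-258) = -1 * 2^(-1) * 3^(-1) * 43^(-1) * 5107^1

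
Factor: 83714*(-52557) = -1*2^1*3^1*19^1*2203^1*17519^1 = -4399756698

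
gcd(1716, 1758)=6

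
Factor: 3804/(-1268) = -1*3^1 = -3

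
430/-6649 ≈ -0.0647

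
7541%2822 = 1897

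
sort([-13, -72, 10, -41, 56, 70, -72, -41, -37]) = [-72, -72, -41, -41, -37, -13, 10, 56, 70]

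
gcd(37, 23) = 1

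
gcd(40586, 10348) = 26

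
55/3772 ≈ 0.0146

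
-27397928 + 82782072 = 55384144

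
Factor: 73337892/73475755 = 2^2*3^1*5^(-1)*19^(-1)*23^1*53^(-1)*14593^(-1)*265717^1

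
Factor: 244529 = 244529^1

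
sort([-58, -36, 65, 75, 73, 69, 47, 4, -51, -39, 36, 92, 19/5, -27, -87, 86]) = [-87, -58, -51, -39, -36, -27, 19/5, 4, 36, 47, 65, 69, 73, 75, 86, 92]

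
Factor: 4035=3^1*5^1*269^1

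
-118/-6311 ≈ 0.0187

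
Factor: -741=-1 * 3^1 * 13^1 * 19^1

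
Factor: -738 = -1*2^1*3^2*41^1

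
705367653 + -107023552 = 598344101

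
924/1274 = 66/91≈0.725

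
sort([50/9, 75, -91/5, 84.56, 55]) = [-91/5, 50/9, 55, 75, 84.56]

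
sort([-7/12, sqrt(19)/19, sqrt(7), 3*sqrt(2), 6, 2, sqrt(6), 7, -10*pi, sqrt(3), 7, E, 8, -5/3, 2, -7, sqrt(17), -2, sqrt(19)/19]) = [-10*pi, -7, -2, -5/3, -7/12, sqrt(19)/19, sqrt(19)/19, sqrt(3), 2, 2, sqrt(6), sqrt(7), E, sqrt(17), 3*sqrt(2), 6, 7, 7, 8]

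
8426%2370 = 1316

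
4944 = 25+4919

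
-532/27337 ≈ -0.0195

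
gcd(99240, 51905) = 5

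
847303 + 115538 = 962841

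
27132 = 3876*7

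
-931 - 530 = -1461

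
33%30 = 3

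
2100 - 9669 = -7569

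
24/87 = 8/29≈0.276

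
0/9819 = 0 = 0.00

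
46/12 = 23/6 ≈ 3.83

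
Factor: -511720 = -1*2^3*5^1*11^1*1163^1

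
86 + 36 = 122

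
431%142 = 5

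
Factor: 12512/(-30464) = -1 * 2^(-3) * 7^(-1) * 23^1 = -23/56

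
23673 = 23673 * 1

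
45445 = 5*9089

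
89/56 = 1 + 33/56 ≈ 1.59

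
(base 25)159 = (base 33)n0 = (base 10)759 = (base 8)1367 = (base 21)1f3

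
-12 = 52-64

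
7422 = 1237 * 6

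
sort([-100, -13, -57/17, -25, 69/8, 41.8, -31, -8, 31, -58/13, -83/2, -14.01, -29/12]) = [-100, -83/2, -31, -25, -14.01, -13, -8, -58/13, -57/17, -29/12, 69/8, 31, 41.8]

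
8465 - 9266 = -801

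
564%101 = 59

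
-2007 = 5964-7971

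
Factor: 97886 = 2^1 * 17^1 * 2879^1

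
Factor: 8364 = 2^2*3^1*17^1*41^1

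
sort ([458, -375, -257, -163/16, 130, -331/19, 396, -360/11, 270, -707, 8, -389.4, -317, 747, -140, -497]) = [-707, -497, -389.4, -375, -317, -257, -140, -360/11, -331/19, -163/16, 8, 130, 270, 396, 458, 747]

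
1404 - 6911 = -5507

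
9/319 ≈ 0.0282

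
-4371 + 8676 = 4305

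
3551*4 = 14204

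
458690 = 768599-309909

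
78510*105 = 8243550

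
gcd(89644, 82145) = 1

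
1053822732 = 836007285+217815447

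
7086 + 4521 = 11607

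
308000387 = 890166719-582166332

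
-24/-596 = 6/149 ≈ 0.0403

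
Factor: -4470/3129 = -1*2^1*5^1*7^ (-1) = -10/7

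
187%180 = 7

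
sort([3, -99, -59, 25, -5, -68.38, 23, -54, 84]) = [-99, -68.38, -59, -54, -5, 3, 23, 25, 84]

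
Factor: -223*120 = -1*2^3*3^1*5^1*223^1 = -26760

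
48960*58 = 2839680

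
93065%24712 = 18929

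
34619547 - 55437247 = -20817700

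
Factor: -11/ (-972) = 2^ (-2)*3^ (-5)*11^1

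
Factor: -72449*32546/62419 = -1*2^1*7^(-1)*13^1*37^(-1)*241^(-1)*5573^1*16273^1 = -2357925154/62419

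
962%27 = 17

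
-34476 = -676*51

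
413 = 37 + 376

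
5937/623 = 9+330/623 ≈ 9.53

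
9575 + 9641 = 19216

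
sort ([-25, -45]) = [-45, -25]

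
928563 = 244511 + 684052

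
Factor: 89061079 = 17^1 * 359^1 * 14593^1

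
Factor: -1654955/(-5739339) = 3^(-1) * 5^1 * 43^(-1) * 89^1 * 3719^1 * 44491^(-1)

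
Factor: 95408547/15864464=2^(-4) * 3^1 * 7^(-1) * 11^(-1) * 13^1 * 79^(-1) * 163^(-1) * 2446373^1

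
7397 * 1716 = 12693252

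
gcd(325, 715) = 65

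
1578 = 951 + 627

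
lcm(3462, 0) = 0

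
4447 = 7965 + -3518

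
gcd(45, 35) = 5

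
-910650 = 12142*(-75)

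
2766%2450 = 316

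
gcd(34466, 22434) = 2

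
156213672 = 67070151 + 89143521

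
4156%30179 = 4156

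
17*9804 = 166668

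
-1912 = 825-2737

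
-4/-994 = 2/497≈0.00402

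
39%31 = 8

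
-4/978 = -2/489≈-0.00409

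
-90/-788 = 45/394 ≈ 0.114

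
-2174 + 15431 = 13257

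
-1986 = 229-2215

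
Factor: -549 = -1 * 3^2 * 61^1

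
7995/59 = 135 + 30/59≈135.51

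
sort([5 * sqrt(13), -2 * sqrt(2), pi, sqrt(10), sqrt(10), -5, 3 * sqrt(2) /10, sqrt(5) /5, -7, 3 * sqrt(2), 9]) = [-7, -5, -2 * sqrt(2), 3 * sqrt(2) /10, sqrt(5) /5, pi, sqrt(10), sqrt(10), 3 * sqrt(2), 9, 5 * sqrt(13)]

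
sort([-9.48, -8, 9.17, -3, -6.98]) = [-9.48, -8, -6.98, -3, 9.17]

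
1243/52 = 23 + 47/52 ≈ 23.90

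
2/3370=1/1685 ≈ 0.000593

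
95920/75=1278 + 14/15 ≈ 1278.93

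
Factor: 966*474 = 2^2*3^2*7^1*23^1*79^1 = 457884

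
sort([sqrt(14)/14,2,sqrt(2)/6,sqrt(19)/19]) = [sqrt(19)/19,sqrt(2)/6,sqrt(14)/14,2]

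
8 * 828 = 6624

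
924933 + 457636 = 1382569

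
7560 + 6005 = 13565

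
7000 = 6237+763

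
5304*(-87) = -461448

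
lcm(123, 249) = 10209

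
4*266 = 1064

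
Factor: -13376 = -1*2^6*11^1*19^1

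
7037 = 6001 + 1036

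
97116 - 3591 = 93525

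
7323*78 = 571194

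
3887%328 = 279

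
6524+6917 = 13441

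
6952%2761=1430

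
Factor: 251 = 251^1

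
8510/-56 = -4255/28 ≈ -151.96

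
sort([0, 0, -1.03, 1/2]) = [-1.03, 0, 0, 1/2]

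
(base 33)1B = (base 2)101100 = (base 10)44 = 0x2C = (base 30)1E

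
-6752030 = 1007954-7759984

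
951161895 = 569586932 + 381574963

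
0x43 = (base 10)67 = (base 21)34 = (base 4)1003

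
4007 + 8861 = 12868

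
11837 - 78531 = -66694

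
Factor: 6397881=3^1*7^2*71^1*613^1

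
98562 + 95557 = 194119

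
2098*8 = 16784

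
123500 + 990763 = 1114263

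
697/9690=41/570 ≈ 0.0719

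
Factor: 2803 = 2803^1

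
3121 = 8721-5600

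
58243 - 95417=-37174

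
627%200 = 27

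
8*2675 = 21400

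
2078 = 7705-5627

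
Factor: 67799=151^1*449^1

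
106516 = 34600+71916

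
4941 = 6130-1189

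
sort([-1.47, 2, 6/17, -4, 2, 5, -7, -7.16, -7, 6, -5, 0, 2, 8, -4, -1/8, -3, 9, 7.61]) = [-7.16, -7, -7, -5, -4, -4, -3, -1.47, -1/8, 0, 6/17, 2, 2, 2, 5, 6, 7.61, 8, 9]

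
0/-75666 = 0 = 0.00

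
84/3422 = 42/1711 ≈ 0.0245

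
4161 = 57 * 73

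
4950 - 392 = 4558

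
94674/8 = 11834+1/4 = 11834.25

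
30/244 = 15/122 ≈ 0.123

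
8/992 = 1/124 ≈ 0.00806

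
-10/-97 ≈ 0.103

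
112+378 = 490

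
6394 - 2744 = 3650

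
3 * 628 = 1884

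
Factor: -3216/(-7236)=2^2*3^(-2)=4/9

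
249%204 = 45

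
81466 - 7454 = 74012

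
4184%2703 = 1481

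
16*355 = 5680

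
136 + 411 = 547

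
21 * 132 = 2772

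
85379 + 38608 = 123987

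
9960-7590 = 2370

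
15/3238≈0.00463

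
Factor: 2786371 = 7^1*398053^1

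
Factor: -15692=-1*2^2*3923^1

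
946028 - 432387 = 513641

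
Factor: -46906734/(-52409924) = 2^(-1)*3^1*73^1*15299^1*1871783^(-1) = 3350481/3743566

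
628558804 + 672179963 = 1300738767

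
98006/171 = 573 + 23/171 ≈ 573.13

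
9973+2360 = 12333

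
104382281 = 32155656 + 72226625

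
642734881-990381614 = -347646733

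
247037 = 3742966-3495929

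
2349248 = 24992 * 94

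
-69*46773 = -3227337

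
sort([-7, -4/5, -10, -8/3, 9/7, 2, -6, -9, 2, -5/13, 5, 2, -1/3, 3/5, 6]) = [-10, -9, -7, -6, -8/3, -4/5, -5/13, -1/3, 3/5, 9/7, 2, 2, 2, 5, 6]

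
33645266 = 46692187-13046921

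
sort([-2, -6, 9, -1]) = [-6, -2, -1, 9]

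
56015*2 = 112030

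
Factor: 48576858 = 2^1*3^1*11^1*736013^1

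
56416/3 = 18805 + 1/3 ≈ 18805.33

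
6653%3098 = 457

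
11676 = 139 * 84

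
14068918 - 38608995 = -24540077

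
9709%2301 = 505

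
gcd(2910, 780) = 30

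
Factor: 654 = 2^1*3^1*109^1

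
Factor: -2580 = -1 * 2^2 * 3^1 * 5^1 * 43^1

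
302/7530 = 151/3765 ≈ 0.0401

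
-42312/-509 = 83 + 65/509 ≈ 83.13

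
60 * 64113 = 3846780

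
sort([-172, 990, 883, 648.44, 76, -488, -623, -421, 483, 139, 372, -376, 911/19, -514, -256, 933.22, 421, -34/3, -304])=[-623, -514, -488, -421, -376, -304, -256, -172, -34/3, 911/19, 76, 139, 372, 421, 483, 648.44, 883, 933.22, 990]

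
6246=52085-45839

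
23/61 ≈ 0.377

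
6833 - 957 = 5876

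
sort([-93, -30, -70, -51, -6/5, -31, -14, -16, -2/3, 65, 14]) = [-93, -70, -51, -31, -30, -16, -14, -6/5, -2/3, 14, 65]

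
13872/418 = 33+39/209 ≈ 33.19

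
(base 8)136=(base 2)1011110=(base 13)73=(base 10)94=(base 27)3d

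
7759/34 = 228 + 7/34 ≈ 228.21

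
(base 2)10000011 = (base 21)65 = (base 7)245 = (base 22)5l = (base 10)131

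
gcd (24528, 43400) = 56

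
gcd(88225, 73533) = 1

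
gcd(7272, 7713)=9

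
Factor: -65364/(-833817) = 2^2 * 13^1 * 41^(-1) * 419^1 * 6779^(-1) = 21788/277939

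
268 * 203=54404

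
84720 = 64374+20346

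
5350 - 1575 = 3775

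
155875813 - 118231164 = 37644649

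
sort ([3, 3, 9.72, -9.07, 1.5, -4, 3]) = [-9.07, -4, 1.5, 3, 3, 3, 9.72]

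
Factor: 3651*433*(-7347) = -1*3^2*31^1*79^1*433^1*1217^1 = -11614747401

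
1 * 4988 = 4988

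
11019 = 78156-67137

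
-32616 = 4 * (-8154)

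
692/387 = 1 + 305/387 ≈ 1.79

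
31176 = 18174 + 13002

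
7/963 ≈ 0.00727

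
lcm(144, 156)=1872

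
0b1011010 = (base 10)90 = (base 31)2s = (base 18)50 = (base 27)39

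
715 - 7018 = -6303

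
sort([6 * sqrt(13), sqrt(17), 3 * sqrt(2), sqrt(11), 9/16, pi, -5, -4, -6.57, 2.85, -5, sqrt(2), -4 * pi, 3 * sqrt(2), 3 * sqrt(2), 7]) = [-4 * pi, -6.57, -5, -5, -4, 9/16, sqrt(2), 2.85, pi, sqrt(11), sqrt(17), 3 * sqrt(2), 3 * sqrt(2), 3 * sqrt(2), 7, 6 * sqrt(13)]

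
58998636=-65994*(-894)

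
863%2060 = 863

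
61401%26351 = 8699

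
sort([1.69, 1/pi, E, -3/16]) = [-3/16, 1/pi, 1.69, E]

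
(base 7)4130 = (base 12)a02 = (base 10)1442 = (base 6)10402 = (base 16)5a2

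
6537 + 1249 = 7786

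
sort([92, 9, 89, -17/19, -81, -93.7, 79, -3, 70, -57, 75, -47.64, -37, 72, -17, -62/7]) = [-93.7, -81, -57, -47.64, -37, -17, -62/7, -3, -17/19, 9, 70, 72, 75, 79, 89, 92]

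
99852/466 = 49926/233 ≈ 214.27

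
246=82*3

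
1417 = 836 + 581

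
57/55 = 1 + 2/55 ≈ 1.04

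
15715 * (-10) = -157150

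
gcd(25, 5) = 5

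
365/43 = 8 + 21/43 ≈ 8.49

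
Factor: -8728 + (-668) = -1*2^2*3^4*29^1 = -9396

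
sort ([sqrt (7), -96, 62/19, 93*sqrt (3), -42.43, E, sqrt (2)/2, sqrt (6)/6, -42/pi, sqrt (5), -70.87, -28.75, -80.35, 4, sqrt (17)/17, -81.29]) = [-96, -81.29, -80.35, -70.87, -42.43, -28.75, -42/pi, sqrt (17)/17, sqrt (6)/6, sqrt (2)/2, sqrt (5), sqrt (7), E, 62/19, 4, 93*sqrt (3)]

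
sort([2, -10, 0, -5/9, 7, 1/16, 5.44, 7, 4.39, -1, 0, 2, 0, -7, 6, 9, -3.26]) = [-10, -7, -3.26, -1, -5/9, 0, 0, 0, 1/16, 2, 2, 4.39, 5.44, 6, 7, 7, 9]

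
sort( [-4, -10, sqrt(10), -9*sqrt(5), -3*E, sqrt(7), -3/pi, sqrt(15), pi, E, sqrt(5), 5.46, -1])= [-9*sqrt(5), -10, -3*E, -4, -1, -3/pi, sqrt(5), sqrt(7), E, pi, sqrt(10), sqrt(15), 5.46]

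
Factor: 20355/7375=3^1*5^(-2)*23^1=69/25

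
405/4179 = 135/1393 ≈ 0.0969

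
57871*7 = 405097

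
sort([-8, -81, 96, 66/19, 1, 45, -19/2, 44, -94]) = [-94, -81, -19/2, -8, 1, 66/19, 44, 45, 96]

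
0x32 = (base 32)1i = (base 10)50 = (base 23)24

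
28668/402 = 71+21/67 ≈ 71.31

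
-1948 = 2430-4378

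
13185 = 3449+9736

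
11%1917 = 11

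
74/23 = 3 + 5/23 ≈ 3.22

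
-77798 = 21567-99365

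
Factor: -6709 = -1*6709^1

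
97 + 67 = 164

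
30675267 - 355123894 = -324448627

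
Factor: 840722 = 2^1 * 420361^1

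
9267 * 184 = 1705128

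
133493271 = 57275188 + 76218083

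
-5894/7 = -842 = -842.00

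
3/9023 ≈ 0.000332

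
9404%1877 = 19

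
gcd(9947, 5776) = 1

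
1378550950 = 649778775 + 728772175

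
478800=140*3420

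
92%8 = 4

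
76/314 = 38/157 ≈ 0.242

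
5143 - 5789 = -646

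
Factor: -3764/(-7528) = 2^(-1) = 1/2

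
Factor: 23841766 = 2^1*13^1*191^1*4801^1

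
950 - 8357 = -7407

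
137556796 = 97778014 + 39778782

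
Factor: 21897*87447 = 3^4*103^1*283^1*811^1 = 1914826959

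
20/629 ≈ 0.0318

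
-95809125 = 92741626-188550751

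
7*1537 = 10759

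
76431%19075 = 131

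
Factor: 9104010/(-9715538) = -1*3^1*5^1*7^(-1)*17^1*17851^1*693967^(-1) = -4552005/4857769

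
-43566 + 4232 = -39334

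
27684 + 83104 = 110788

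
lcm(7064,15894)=63576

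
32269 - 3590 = 28679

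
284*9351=2655684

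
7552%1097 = 970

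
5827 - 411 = 5416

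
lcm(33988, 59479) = 237916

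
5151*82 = 422382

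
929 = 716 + 213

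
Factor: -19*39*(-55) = 3^1*5^1*11^1*13^1*19^1 = 40755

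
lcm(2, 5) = 10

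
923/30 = 30+23/30 ≈ 30.77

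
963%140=123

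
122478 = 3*40826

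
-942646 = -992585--49939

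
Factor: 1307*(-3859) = -1*17^1*227^1*1307^1 = -5043713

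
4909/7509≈0.654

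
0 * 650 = 0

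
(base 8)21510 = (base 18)19fe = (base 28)beg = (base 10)9032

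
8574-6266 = 2308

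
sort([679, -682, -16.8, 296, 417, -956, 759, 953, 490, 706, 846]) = [-956, -682, -16.8, 296, 417, 490, 679, 706, 759, 846, 953]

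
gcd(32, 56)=8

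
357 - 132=225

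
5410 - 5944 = -534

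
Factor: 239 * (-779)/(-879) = 3^(-1) * 19^1 * 41^1 * 239^1 * 293^(-1) = 186181/879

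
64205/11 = 5836+9/11 ≈ 5836.82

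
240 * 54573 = 13097520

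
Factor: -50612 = -1*2^2*12653^1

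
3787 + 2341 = 6128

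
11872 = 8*1484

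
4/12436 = 1/3109 ≈ 0.000322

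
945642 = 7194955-6249313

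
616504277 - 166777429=449726848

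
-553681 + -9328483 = -9882164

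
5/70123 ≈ 0.0000713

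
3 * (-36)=-108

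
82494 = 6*13749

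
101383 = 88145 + 13238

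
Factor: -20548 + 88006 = 2^1*3^1*11243^1 = 67458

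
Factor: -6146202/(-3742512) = 2^(-3)*29^1*35323^1*77969^(-1) = 1024367/623752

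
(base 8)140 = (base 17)5b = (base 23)44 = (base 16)60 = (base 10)96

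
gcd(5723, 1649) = 97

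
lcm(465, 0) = 0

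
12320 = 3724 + 8596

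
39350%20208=19142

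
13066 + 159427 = 172493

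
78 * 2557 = 199446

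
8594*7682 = 66019108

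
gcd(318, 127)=1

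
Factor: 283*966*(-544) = -1*2^6*3^1*7^1*17^1*23^1*283^1 = -148717632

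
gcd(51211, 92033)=1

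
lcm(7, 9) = 63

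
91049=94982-3933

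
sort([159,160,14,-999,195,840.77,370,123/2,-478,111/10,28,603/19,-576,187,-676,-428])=[-999,-676,-576,-478,-428,111/10,14,28,603/19,123/2,159,160,187,195,370,840.77]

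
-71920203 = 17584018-89504221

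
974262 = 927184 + 47078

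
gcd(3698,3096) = 86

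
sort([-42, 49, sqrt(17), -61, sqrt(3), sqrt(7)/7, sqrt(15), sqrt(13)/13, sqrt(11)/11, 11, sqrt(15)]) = [-61, -42, sqrt(13)/13, sqrt(11)/11, sqrt(7)/7, sqrt(3), sqrt(15), sqrt(15), sqrt(17), 11, 49]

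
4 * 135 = 540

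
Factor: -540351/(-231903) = 409^(-1)*953^1 = 953/409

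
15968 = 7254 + 8714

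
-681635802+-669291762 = -1350927564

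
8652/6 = 1442 = 1442.00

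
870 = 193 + 677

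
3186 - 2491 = 695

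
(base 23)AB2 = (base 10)5545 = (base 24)9F1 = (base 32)5D9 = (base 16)15A9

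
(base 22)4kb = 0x953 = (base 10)2387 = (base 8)4523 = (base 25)3kc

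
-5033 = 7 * (-719)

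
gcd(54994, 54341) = 1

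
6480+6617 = 13097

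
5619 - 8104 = -2485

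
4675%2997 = 1678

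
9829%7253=2576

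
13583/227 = 59+190/227 ≈ 59.84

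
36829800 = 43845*840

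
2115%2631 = 2115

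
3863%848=471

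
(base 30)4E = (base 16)86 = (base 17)7F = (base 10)134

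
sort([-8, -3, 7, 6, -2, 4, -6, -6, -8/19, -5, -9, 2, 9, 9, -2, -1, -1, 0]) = [-9, -8, -6, -6, -5, -3, -2, -2, -1, -1, -8/19, 0, 2, 4, 6, 7, 9, 9]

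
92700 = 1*92700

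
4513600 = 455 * 9920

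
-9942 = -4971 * 2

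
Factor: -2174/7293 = -1*2^1*3^(-1)*11^(-1)*13^(-1)*17^(-1)*1087^1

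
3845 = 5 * 769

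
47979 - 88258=-40279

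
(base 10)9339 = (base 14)3591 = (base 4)2101323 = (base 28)bpf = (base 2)10010001111011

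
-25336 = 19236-44572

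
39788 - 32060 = 7728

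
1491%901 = 590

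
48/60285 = 16/20095 ≈ 0.000796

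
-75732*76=-5755632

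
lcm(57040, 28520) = 57040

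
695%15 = 5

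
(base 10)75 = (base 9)83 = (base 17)47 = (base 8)113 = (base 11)69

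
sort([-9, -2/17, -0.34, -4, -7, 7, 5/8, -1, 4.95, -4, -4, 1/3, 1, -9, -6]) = [-9, -9, -7, -6, -4, -4, -4, -1, -0.34, -2/17, 1/3, 5/8, 1, 4.95, 7]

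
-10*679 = -6790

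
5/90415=1/18083 ≈ 0.0000553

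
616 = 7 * 88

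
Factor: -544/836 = -1*2^3*11^(-1)*17^1*19^(-1) = -136/209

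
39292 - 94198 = -54906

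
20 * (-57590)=-1151800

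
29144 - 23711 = 5433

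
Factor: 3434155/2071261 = 5^1*19^1*37^1*977^1*2071261^(-1)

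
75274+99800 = 175074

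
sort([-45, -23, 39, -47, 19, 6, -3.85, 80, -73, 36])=[-73, -47, -45, -23, -3.85, 6, 19, 36, 39, 80]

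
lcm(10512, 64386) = 515088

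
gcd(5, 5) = 5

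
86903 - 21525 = 65378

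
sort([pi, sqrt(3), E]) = [sqrt(3), E, pi]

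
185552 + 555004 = 740556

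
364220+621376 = 985596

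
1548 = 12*129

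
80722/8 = 40361/4 = 10090.25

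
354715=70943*5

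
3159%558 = 369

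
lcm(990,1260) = 13860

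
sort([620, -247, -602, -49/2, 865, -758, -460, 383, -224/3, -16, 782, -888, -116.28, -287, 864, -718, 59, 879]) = [-888, -758, -718, -602, -460, -287, -247, -116.28, -224/3, -49/2, -16, 59, 383, 620, 782, 864, 865, 879]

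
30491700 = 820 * 37185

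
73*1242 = 90666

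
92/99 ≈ 0.929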